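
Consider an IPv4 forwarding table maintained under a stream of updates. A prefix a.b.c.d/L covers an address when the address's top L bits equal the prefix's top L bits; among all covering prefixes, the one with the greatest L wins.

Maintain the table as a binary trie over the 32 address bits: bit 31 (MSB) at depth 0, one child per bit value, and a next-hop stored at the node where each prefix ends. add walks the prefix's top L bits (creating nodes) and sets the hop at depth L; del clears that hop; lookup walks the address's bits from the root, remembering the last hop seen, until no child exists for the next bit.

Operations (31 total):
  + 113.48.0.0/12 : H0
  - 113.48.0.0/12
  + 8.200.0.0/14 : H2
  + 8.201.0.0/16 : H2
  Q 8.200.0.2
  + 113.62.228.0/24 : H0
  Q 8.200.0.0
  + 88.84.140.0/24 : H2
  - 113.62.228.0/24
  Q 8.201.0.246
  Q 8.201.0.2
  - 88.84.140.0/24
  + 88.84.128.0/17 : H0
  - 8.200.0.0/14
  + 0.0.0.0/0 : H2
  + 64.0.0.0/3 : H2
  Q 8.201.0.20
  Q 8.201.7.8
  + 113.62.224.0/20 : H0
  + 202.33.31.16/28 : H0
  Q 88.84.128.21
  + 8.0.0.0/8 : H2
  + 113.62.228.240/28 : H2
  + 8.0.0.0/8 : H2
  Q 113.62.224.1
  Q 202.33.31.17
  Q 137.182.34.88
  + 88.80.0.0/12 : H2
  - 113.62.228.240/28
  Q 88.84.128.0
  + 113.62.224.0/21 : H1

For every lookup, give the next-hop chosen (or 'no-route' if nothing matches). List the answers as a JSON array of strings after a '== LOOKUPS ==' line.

Process each operation:
  + 113.48.0.0/12 (H0) depth=12
  - 113.48.0.0/12 clear@12
  + 8.200.0.0/14 (H2) depth=14
  + 8.201.0.0/16 (H2) depth=16
  ? 8.200.0.2  path d0:-→d1:-→d2:-→d3:-→d4:-→d5:-→d6:-→d7:-→d8:-→d9:-→d10:-→d11:-→d12:-→d13:-→d14:H2→d15:-  best=H2
  + 113.62.228.0/24 (H0) depth=24
  ? 8.200.0.0  path d0:-→d1:-→d2:-→d3:-→d4:-→d5:-→d6:-→d7:-→d8:-→d9:-→d10:-→d11:-→d12:-→d13:-→d14:H2→d15:-  best=H2
  + 88.84.140.0/24 (H2) depth=24
  - 113.62.228.0/24 clear@24
  ? 8.201.0.246  path d0:-→d1:-→d2:-→d3:-→d4:-→d5:-→d6:-→d7:-→d8:-→d9:-→d10:-→d11:-→d12:-→d13:-→d14:H2→d15:-→d16:H2  best=H2
  ? 8.201.0.2  path d0:-→d1:-→d2:-→d3:-→d4:-→d5:-→d6:-→d7:-→d8:-→d9:-→d10:-→d11:-→d12:-→d13:-→d14:H2→d15:-→d16:H2  best=H2
  - 88.84.140.0/24 clear@24
  + 88.84.128.0/17 (H0) depth=17
  - 8.200.0.0/14 clear@14
  + 0.0.0.0/0 (H2) depth=0
  + 64.0.0.0/3 (H2) depth=3
  ? 8.201.0.20  path d0:H2→d1:-→d2:-→d3:-→d4:-→d5:-→d6:-→d7:-→d8:-→d9:-→d10:-→d11:-→d12:-→d13:-→d14:-→d15:-→d16:H2  best=H2
  ? 8.201.7.8  path d0:H2→d1:-→d2:-→d3:-→d4:-→d5:-→d6:-→d7:-→d8:-→d9:-→d10:-→d11:-→d12:-→d13:-→d14:-→d15:-→d16:H2  best=H2
  + 113.62.224.0/20 (H0) depth=20
  + 202.33.31.16/28 (H0) depth=28
  ? 88.84.128.21  path d0:H2→d1:-→d2:-→d3:H2→d4:-→d5:-→d6:-→d7:-→d8:-→d9:-→d10:-→d11:-→d12:-→d13:-→d14:-→d15:-→d16:-→d17:H0→d18:-→d19:-→d20:-  best=H0
  + 8.0.0.0/8 (H2) depth=8
  + 113.62.228.240/28 (H2) depth=28
  + 8.0.0.0/8 (H2) depth=8
  ? 113.62.224.1  path d0:H2→d1:-→d2:-→d3:-→d4:-→d5:-→d6:-→d7:-→d8:-→d9:-→d10:-→d11:-→d12:-→d13:-→d14:-→d15:-→d16:-→d17:-→d18:-→d19:-→d20:H0→d21:-  best=H0
  ? 202.33.31.17  path d0:H2→d1:-→d2:-→d3:-→d4:-→d5:-→d6:-→d7:-→d8:-→d9:-→d10:-→d11:-→d12:-→d13:-→d14:-→d15:-→d16:-→d17:-→d18:-→d19:-→d20:-→d21:-→d22:-→d23:-→d24:-→d25:-→d26:-→d27:-→d28:H0  best=H0
  ? 137.182.34.88  path d0:H2→d1:-  best=H2
  + 88.80.0.0/12 (H2) depth=12
  - 113.62.228.240/28 clear@28
  ? 88.84.128.0  path d0:H2→d1:-→d2:-→d3:H2→d4:-→d5:-→d6:-→d7:-→d8:-→d9:-→d10:-→d11:-→d12:H2→d13:-→d14:-→d15:-→d16:-→d17:H0→d18:-→d19:-→d20:-  best=H0
  + 113.62.224.0/21 (H1) depth=21

== LOOKUPS ==
["H2","H2","H2","H2","H2","H2","H0","H0","H0","H2","H0"]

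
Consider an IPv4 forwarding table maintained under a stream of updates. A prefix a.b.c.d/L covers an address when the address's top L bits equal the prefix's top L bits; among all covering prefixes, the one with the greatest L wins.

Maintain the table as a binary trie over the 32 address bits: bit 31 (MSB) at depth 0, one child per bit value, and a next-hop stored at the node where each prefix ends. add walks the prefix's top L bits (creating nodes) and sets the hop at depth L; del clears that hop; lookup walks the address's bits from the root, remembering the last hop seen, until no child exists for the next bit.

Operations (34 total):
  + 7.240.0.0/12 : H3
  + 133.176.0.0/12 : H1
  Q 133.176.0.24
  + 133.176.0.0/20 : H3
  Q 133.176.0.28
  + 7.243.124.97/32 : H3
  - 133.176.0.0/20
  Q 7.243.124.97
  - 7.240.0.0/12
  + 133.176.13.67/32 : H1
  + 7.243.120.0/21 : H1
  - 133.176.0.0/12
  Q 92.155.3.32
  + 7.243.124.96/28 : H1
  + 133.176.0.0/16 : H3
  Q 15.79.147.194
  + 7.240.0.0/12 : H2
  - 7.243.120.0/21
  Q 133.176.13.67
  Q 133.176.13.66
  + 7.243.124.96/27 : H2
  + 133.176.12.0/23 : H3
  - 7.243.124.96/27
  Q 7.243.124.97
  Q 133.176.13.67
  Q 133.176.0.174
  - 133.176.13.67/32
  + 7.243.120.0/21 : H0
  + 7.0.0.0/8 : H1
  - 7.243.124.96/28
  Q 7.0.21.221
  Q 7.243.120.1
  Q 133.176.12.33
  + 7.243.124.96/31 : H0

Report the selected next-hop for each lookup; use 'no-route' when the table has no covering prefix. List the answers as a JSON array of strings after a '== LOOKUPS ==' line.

Apply in order:
  add 7.240.0.0/12 -> H3 at depth 12
  add 133.176.0.0/12 -> H1 at depth 12
  lookup 133.176.0.24: bits 100001011011 walk d0:-→d1:-→d2:-→d3:-→d4:-→d5:-→d6:-→d7:-→d8:-→d9:-→d10:-→d11:-→d12:H1 -> H1
  add 133.176.0.0/20 -> H3 at depth 20
  lookup 133.176.0.28: bits 10000101101100000000 walk d0:-→d1:-→d2:-→d3:-→d4:-→d5:-→d6:-→d7:-→d8:-→d9:-→d10:-→d11:-→d12:H1→d13:-→d14:-→d15:-→d16:-→d17:-→d18:-→d19:-→d20:H3 -> H3
  add 7.243.124.97/32 -> H3 at depth 32
  - 133.176.0.0/20 clear@20
  lookup 7.243.124.97: bits 00000111111100110111110001100001 walk d0:-→d1:-→d2:-→d3:-→d4:-→d5:-→d6:-→d7:-→d8:-→d9:-→d10:-→d11:-→d12:H3→d13:-→d14:-→d15:-→d16:-→d17:-→d18:-→d19:-→d20:-→d21:-→d22:-→d23:-→d24:-→d25:-→d26:-→d27:-→d28:-→d29:-→d30:-→d31:-→d32:H3 -> H3
  - 7.240.0.0/12 clear@12
  add 133.176.13.67/32 -> H1 at depth 32
  add 7.243.120.0/21 -> H1 at depth 21
  - 133.176.0.0/12 clear@12
  lookup 92.155.3.32: bits 0 walk d0:-→d1:- -> no-route
  add 7.243.124.96/28 -> H1 at depth 28
  add 133.176.0.0/16 -> H3 at depth 16
  lookup 15.79.147.194: bits 0000 walk d0:-→d1:-→d2:-→d3:-→d4:- -> no-route
  add 7.240.0.0/12 -> H2 at depth 12
  - 7.243.120.0/21 clear@21
  lookup 133.176.13.67: bits 10000101101100000000110101000011 walk d0:-→d1:-→d2:-→d3:-→d4:-→d5:-→d6:-→d7:-→d8:-→d9:-→d10:-→d11:-→d12:-→d13:-→d14:-→d15:-→d16:H3→d17:-→d18:-→d19:-→d20:-→d21:-→d22:-→d23:-→d24:-→d25:-→d26:-→d27:-→d28:-→d29:-→d30:-→d31:-→d32:H1 -> H1
  lookup 133.176.13.66: bits 1000010110110000000011010100001 walk d0:-→d1:-→d2:-→d3:-→d4:-→d5:-→d6:-→d7:-→d8:-→d9:-→d10:-→d11:-→d12:-→d13:-→d14:-→d15:-→d16:H3→d17:-→d18:-→d19:-→d20:-→d21:-→d22:-→d23:-→d24:-→d25:-→d26:-→d27:-→d28:-→d29:-→d30:-→d31:- -> H3
  add 7.243.124.96/27 -> H2 at depth 27
  add 133.176.12.0/23 -> H3 at depth 23
  - 7.243.124.96/27 clear@27
  lookup 7.243.124.97: bits 00000111111100110111110001100001 walk d0:-→d1:-→d2:-→d3:-→d4:-→d5:-→d6:-→d7:-→d8:-→d9:-→d10:-→d11:-→d12:H2→d13:-→d14:-→d15:-→d16:-→d17:-→d18:-→d19:-→d20:-→d21:-→d22:-→d23:-→d24:-→d25:-→d26:-→d27:-→d28:H1→d29:-→d30:-→d31:-→d32:H3 -> H3
  lookup 133.176.13.67: bits 10000101101100000000110101000011 walk d0:-→d1:-→d2:-→d3:-→d4:-→d5:-→d6:-→d7:-→d8:-→d9:-→d10:-→d11:-→d12:-→d13:-→d14:-→d15:-→d16:H3→d17:-→d18:-→d19:-→d20:-→d21:-→d22:-→d23:H3→d24:-→d25:-→d26:-→d27:-→d28:-→d29:-→d30:-→d31:-→d32:H1 -> H1
  lookup 133.176.0.174: bits 10000101101100000000 walk d0:-→d1:-→d2:-→d3:-→d4:-→d5:-→d6:-→d7:-→d8:-→d9:-→d10:-→d11:-→d12:-→d13:-→d14:-→d15:-→d16:H3→d17:-→d18:-→d19:-→d20:- -> H3
  - 133.176.13.67/32 clear@32
  add 7.243.120.0/21 -> H0 at depth 21
  add 7.0.0.0/8 -> H1 at depth 8
  - 7.243.124.96/28 clear@28
  lookup 7.0.21.221: bits 00000111 walk d0:-→d1:-→d2:-→d3:-→d4:-→d5:-→d6:-→d7:-→d8:H1 -> H1
  lookup 7.243.120.1: bits 000001111111001101111 walk d0:-→d1:-→d2:-→d3:-→d4:-→d5:-→d6:-→d7:-→d8:H1→d9:-→d10:-→d11:-→d12:H2→d13:-→d14:-→d15:-→d16:-→d17:-→d18:-→d19:-→d20:-→d21:H0 -> H0
  lookup 133.176.12.33: bits 10000101101100000000110 walk d0:-→d1:-→d2:-→d3:-→d4:-→d5:-→d6:-→d7:-→d8:-→d9:-→d10:-→d11:-→d12:-→d13:-→d14:-→d15:-→d16:H3→d17:-→d18:-→d19:-→d20:-→d21:-→d22:-→d23:H3 -> H3
  add 7.243.124.96/31 -> H0 at depth 31

== LOOKUPS ==
["H1","H3","H3","no-route","no-route","H1","H3","H3","H1","H3","H1","H0","H3"]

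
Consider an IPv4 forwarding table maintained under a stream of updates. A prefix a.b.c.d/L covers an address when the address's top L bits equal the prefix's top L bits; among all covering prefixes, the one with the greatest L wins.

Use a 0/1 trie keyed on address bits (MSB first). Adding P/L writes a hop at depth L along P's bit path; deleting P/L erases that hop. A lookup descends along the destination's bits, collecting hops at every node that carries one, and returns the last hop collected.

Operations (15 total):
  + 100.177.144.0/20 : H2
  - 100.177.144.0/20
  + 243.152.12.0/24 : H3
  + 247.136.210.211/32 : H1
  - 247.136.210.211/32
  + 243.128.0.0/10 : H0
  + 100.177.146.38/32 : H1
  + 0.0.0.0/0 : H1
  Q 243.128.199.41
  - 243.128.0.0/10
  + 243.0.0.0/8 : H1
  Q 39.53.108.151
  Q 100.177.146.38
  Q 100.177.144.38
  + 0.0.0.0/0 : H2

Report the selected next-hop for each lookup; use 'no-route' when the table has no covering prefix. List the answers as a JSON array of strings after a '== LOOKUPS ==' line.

Apply in order:
  + 100.177.144.0/20 (H2) depth=20
  - 100.177.144.0/20 clear@20
  + 243.152.12.0/24 (H3) depth=24
  + 247.136.210.211/32 (H1) depth=32
  - 247.136.210.211/32 clear@32
  + 243.128.0.0/10 (H0) depth=10
  + 100.177.146.38/32 (H1) depth=32
  + 0.0.0.0/0 (H1) depth=0
  ? 243.128.199.41  path d0:H1→d1:-→d2:-→d3:-→d4:-→d5:-→d6:-→d7:-→d8:-→d9:-→d10:H0→d11:-  best=H0
  - 243.128.0.0/10 clear@10
  + 243.0.0.0/8 (H1) depth=8
  ? 39.53.108.151  path d0:H1→d1:-  best=H1
  ? 100.177.146.38  path d0:H1→d1:-→d2:-→d3:-→d4:-→d5:-→d6:-→d7:-→d8:-→d9:-→d10:-→d11:-→d12:-→d13:-→d14:-→d15:-→d16:-→d17:-→d18:-→d19:-→d20:-→d21:-→d22:-→d23:-→d24:-→d25:-→d26:-→d27:-→d28:-→d29:-→d30:-→d31:-→d32:H1  best=H1
  ? 100.177.144.38  path d0:H1→d1:-→d2:-→d3:-→d4:-→d5:-→d6:-→d7:-→d8:-→d9:-→d10:-→d11:-→d12:-→d13:-→d14:-→d15:-→d16:-→d17:-→d18:-→d19:-→d20:-→d21:-→d22:-  best=H1
  + 0.0.0.0/0 (H2) depth=0

== LOOKUPS ==
["H0","H1","H1","H1"]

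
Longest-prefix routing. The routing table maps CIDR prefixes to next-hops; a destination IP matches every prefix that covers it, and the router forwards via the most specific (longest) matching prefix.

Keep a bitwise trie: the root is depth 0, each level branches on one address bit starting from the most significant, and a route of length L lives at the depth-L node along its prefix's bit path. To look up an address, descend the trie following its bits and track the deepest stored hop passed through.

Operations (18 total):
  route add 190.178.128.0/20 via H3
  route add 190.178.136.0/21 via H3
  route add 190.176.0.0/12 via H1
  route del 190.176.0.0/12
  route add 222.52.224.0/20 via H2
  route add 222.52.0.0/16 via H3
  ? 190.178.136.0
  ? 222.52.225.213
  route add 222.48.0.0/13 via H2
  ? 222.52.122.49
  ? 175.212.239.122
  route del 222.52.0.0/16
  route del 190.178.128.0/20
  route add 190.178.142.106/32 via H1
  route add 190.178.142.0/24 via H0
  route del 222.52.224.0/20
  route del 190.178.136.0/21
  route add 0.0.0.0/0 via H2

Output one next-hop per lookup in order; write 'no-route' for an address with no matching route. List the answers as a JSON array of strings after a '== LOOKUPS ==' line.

Apply in order:
  add 190.178.128.0/20 -> H3 at depth 20
  add 190.178.136.0/21 -> H3 at depth 21
  add 190.176.0.0/12 -> H1 at depth 12
  del 190.176.0.0/12 (clear depth 12)
  add 222.52.224.0/20 -> H2 at depth 20
  add 222.52.0.0/16 -> H3 at depth 16
  lookup 190.178.136.0: bits 101111101011001010001 walk d0:-→d1:-→d2:-→d3:-→d4:-→d5:-→d6:-→d7:-→d8:-→d9:-→d10:-→d11:-→d12:-→d13:-→d14:-→d15:-→d16:-→d17:-→d18:-→d19:-→d20:H3→d21:H3 -> H3
  lookup 222.52.225.213: bits 11011110001101001110 walk d0:-→d1:-→d2:-→d3:-→d4:-→d5:-→d6:-→d7:-→d8:-→d9:-→d10:-→d11:-→d12:-→d13:-→d14:-→d15:-→d16:H3→d17:-→d18:-→d19:-→d20:H2 -> H2
  add 222.48.0.0/13 -> H2 at depth 13
  lookup 222.52.122.49: bits 1101111000110100 walk d0:-→d1:-→d2:-→d3:-→d4:-→d5:-→d6:-→d7:-→d8:-→d9:-→d10:-→d11:-→d12:-→d13:H2→d14:-→d15:-→d16:H3 -> H3
  lookup 175.212.239.122: bits 101 walk d0:-→d1:-→d2:-→d3:- -> no-route
  del 222.52.0.0/16 (clear depth 16)
  del 190.178.128.0/20 (clear depth 20)
  add 190.178.142.106/32 -> H1 at depth 32
  add 190.178.142.0/24 -> H0 at depth 24
  del 222.52.224.0/20 (clear depth 20)
  del 190.178.136.0/21 (clear depth 21)
  add 0.0.0.0/0 -> H2 at depth 0

== LOOKUPS ==
["H3","H2","H3","no-route"]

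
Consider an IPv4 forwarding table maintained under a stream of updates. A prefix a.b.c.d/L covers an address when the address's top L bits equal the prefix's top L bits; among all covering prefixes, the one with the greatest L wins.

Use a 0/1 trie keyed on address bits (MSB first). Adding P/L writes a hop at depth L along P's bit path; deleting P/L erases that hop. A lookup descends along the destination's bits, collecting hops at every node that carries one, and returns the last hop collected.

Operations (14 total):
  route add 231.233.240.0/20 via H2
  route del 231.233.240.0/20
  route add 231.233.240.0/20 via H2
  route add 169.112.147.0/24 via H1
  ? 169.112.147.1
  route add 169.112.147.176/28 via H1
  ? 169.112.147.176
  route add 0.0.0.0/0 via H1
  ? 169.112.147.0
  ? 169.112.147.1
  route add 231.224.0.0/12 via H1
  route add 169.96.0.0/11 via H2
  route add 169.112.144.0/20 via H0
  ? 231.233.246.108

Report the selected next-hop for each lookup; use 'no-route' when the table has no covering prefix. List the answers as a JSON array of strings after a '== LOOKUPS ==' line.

Apply in order:
  + 231.233.240.0/20 (H2) depth=20
  del 231.233.240.0/20 (clear depth 20)
  + 231.233.240.0/20 (H2) depth=20
  + 169.112.147.0/24 (H1) depth=24
  lookup 169.112.147.1: bits 101010010111000010010011 walk d0:-→d1:-→d2:-→d3:-→d4:-→d5:-→d6:-→d7:-→d8:-→d9:-→d10:-→d11:-→d12:-→d13:-→d14:-→d15:-→d16:-→d17:-→d18:-→d19:-→d20:-→d21:-→d22:-→d23:-→d24:H1 -> H1
  + 169.112.147.176/28 (H1) depth=28
  lookup 169.112.147.176: bits 1010100101110000100100111011 walk d0:-→d1:-→d2:-→d3:-→d4:-→d5:-→d6:-→d7:-→d8:-→d9:-→d10:-→d11:-→d12:-→d13:-→d14:-→d15:-→d16:-→d17:-→d18:-→d19:-→d20:-→d21:-→d22:-→d23:-→d24:H1→d25:-→d26:-→d27:-→d28:H1 -> H1
  + 0.0.0.0/0 (H1) depth=0
  lookup 169.112.147.0: bits 101010010111000010010011 walk d0:H1→d1:-→d2:-→d3:-→d4:-→d5:-→d6:-→d7:-→d8:-→d9:-→d10:-→d11:-→d12:-→d13:-→d14:-→d15:-→d16:-→d17:-→d18:-→d19:-→d20:-→d21:-→d22:-→d23:-→d24:H1 -> H1
  lookup 169.112.147.1: bits 101010010111000010010011 walk d0:H1→d1:-→d2:-→d3:-→d4:-→d5:-→d6:-→d7:-→d8:-→d9:-→d10:-→d11:-→d12:-→d13:-→d14:-→d15:-→d16:-→d17:-→d18:-→d19:-→d20:-→d21:-→d22:-→d23:-→d24:H1 -> H1
  + 231.224.0.0/12 (H1) depth=12
  + 169.96.0.0/11 (H2) depth=11
  + 169.112.144.0/20 (H0) depth=20
  lookup 231.233.246.108: bits 11100111111010011111 walk d0:H1→d1:-→d2:-→d3:-→d4:-→d5:-→d6:-→d7:-→d8:-→d9:-→d10:-→d11:-→d12:H1→d13:-→d14:-→d15:-→d16:-→d17:-→d18:-→d19:-→d20:H2 -> H2

== LOOKUPS ==
["H1","H1","H1","H1","H2"]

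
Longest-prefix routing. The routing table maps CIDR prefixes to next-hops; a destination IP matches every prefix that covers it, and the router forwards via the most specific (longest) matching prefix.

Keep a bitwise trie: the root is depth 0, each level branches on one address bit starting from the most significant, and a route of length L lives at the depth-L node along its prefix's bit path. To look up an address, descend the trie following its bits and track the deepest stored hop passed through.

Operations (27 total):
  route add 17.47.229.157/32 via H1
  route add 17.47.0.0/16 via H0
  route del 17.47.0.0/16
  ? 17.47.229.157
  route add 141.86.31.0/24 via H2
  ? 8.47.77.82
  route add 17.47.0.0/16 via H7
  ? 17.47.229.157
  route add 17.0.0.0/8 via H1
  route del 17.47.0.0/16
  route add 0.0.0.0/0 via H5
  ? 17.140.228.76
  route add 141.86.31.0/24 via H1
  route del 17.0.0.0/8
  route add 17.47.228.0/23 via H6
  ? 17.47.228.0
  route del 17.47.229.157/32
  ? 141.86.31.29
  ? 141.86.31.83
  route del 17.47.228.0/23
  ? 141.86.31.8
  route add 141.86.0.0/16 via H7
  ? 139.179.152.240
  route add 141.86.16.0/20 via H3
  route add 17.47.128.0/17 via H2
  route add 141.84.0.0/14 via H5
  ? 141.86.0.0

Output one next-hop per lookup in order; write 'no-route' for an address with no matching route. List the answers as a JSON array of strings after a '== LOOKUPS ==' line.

Apply in order:
  add 17.47.229.157/32 -> H1 at depth 32
  add 17.47.0.0/16 -> H0 at depth 16
  - 17.47.0.0/16 clear@16
  Q 17.47.229.157: descend 00010001001011111110010110011101 ; hops seen [H1] ; pick H1
  add 141.86.31.0/24 -> H2 at depth 24
  Q 8.47.77.82: descend 000 ; hops seen [∅] ; pick no-route
  add 17.47.0.0/16 -> H7 at depth 16
  Q 17.47.229.157: descend 00010001001011111110010110011101 ; hops seen [H7,H1] ; pick H1
  add 17.0.0.0/8 -> H1 at depth 8
  - 17.47.0.0/16 clear@16
  add 0.0.0.0/0 -> H5 at depth 0
  Q 17.140.228.76: descend 00010001 ; hops seen [H5,H1] ; pick H1
  add 141.86.31.0/24 -> H1 at depth 24
  - 17.0.0.0/8 clear@8
  add 17.47.228.0/23 -> H6 at depth 23
  Q 17.47.228.0: descend 00010001001011111110010 ; hops seen [H5,H6] ; pick H6
  - 17.47.229.157/32 clear@32
  Q 141.86.31.29: descend 100011010101011000011111 ; hops seen [H5,H1] ; pick H1
  Q 141.86.31.83: descend 100011010101011000011111 ; hops seen [H5,H1] ; pick H1
  - 17.47.228.0/23 clear@23
  Q 141.86.31.8: descend 100011010101011000011111 ; hops seen [H5,H1] ; pick H1
  add 141.86.0.0/16 -> H7 at depth 16
  Q 139.179.152.240: descend 10001 ; hops seen [H5] ; pick H5
  add 141.86.16.0/20 -> H3 at depth 20
  add 17.47.128.0/17 -> H2 at depth 17
  add 141.84.0.0/14 -> H5 at depth 14
  Q 141.86.0.0: descend 1000110101010110000 ; hops seen [H5,H5,H7] ; pick H7

== LOOKUPS ==
["H1","no-route","H1","H1","H6","H1","H1","H1","H5","H7"]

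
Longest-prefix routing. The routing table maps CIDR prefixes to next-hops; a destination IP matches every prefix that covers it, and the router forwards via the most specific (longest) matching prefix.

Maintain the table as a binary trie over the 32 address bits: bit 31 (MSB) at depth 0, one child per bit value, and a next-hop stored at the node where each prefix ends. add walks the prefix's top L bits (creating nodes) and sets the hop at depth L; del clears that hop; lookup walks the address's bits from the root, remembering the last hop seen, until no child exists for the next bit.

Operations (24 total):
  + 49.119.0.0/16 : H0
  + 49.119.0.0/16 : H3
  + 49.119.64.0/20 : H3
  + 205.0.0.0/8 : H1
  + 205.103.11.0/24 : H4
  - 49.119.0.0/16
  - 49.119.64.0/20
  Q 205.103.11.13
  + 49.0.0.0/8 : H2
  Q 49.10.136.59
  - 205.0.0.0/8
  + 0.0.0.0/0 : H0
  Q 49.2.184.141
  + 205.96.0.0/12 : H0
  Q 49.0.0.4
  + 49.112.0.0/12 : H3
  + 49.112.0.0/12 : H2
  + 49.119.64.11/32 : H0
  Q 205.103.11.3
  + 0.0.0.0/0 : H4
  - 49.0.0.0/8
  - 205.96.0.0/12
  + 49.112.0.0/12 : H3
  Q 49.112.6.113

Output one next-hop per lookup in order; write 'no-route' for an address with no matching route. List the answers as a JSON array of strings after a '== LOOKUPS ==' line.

Trace:
  + 49.119.0.0/16 (H0) depth=16
  + 49.119.0.0/16 (H3) depth=16
  + 49.119.64.0/20 (H3) depth=20
  + 205.0.0.0/8 (H1) depth=8
  + 205.103.11.0/24 (H4) depth=24
  - 49.119.0.0/16 clear@16
  - 49.119.64.0/20 clear@20
  lookup 205.103.11.13: bits 110011010110011100001011 walk d0:-→d1:-→d2:-→d3:-→d4:-→d5:-→d6:-→d7:-→d8:H1→d9:-→d10:-→d11:-→d12:-→d13:-→d14:-→d15:-→d16:-→d17:-→d18:-→d19:-→d20:-→d21:-→d22:-→d23:-→d24:H4 -> H4
  + 49.0.0.0/8 (H2) depth=8
  lookup 49.10.136.59: bits 001100010 walk d0:-→d1:-→d2:-→d3:-→d4:-→d5:-→d6:-→d7:-→d8:H2→d9:- -> H2
  - 205.0.0.0/8 clear@8
  + 0.0.0.0/0 (H0) depth=0
  lookup 49.2.184.141: bits 001100010 walk d0:H0→d1:-→d2:-→d3:-→d4:-→d5:-→d6:-→d7:-→d8:H2→d9:- -> H2
  + 205.96.0.0/12 (H0) depth=12
  lookup 49.0.0.4: bits 001100010 walk d0:H0→d1:-→d2:-→d3:-→d4:-→d5:-→d6:-→d7:-→d8:H2→d9:- -> H2
  + 49.112.0.0/12 (H3) depth=12
  + 49.112.0.0/12 (H2) depth=12
  + 49.119.64.11/32 (H0) depth=32
  lookup 205.103.11.3: bits 110011010110011100001011 walk d0:H0→d1:-→d2:-→d3:-→d4:-→d5:-→d6:-→d7:-→d8:-→d9:-→d10:-→d11:-→d12:H0→d13:-→d14:-→d15:-→d16:-→d17:-→d18:-→d19:-→d20:-→d21:-→d22:-→d23:-→d24:H4 -> H4
  + 0.0.0.0/0 (H4) depth=0
  - 49.0.0.0/8 clear@8
  - 205.96.0.0/12 clear@12
  + 49.112.0.0/12 (H3) depth=12
  lookup 49.112.6.113: bits 0011000101110 walk d0:H4→d1:-→d2:-→d3:-→d4:-→d5:-→d6:-→d7:-→d8:-→d9:-→d10:-→d11:-→d12:H3→d13:- -> H3

== LOOKUPS ==
["H4","H2","H2","H2","H4","H3"]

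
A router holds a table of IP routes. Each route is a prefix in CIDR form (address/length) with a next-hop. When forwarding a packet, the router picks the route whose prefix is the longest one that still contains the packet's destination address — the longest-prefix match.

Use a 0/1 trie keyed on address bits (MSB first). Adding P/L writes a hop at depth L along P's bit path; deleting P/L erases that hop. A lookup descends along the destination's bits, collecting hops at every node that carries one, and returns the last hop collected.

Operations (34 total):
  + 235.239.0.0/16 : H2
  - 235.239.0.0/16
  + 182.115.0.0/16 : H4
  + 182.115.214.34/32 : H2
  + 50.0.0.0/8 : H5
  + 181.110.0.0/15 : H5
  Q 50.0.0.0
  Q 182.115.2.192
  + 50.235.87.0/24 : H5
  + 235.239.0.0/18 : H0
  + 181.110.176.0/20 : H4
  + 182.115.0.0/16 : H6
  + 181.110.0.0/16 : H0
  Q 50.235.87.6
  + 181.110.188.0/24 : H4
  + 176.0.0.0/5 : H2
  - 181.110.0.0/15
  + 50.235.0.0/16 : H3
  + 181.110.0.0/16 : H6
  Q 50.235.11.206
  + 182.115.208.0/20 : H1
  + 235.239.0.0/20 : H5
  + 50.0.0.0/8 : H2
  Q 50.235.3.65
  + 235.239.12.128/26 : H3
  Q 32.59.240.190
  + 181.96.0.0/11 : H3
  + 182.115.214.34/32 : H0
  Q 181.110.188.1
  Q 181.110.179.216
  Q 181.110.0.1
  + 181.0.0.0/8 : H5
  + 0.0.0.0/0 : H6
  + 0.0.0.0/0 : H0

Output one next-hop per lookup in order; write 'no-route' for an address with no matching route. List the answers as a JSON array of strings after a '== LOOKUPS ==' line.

Trace:
  add 235.239.0.0/16 -> H2 at depth 16
  - 235.239.0.0/16 clear@16
  add 182.115.0.0/16 -> H4 at depth 16
  add 182.115.214.34/32 -> H2 at depth 32
  add 50.0.0.0/8 -> H5 at depth 8
  add 181.110.0.0/15 -> H5 at depth 15
  Q 50.0.0.0: descend 00110010 ; hops seen [H5] ; pick H5
  Q 182.115.2.192: descend 1011011001110011 ; hops seen [H4] ; pick H4
  add 50.235.87.0/24 -> H5 at depth 24
  add 235.239.0.0/18 -> H0 at depth 18
  add 181.110.176.0/20 -> H4 at depth 20
  add 182.115.0.0/16 -> H6 at depth 16
  add 181.110.0.0/16 -> H0 at depth 16
  Q 50.235.87.6: descend 001100101110101101010111 ; hops seen [H5,H5] ; pick H5
  add 181.110.188.0/24 -> H4 at depth 24
  add 176.0.0.0/5 -> H2 at depth 5
  - 181.110.0.0/15 clear@15
  add 50.235.0.0/16 -> H3 at depth 16
  add 181.110.0.0/16 -> H6 at depth 16
  Q 50.235.11.206: descend 00110010111010110 ; hops seen [H5,H3] ; pick H3
  add 182.115.208.0/20 -> H1 at depth 20
  add 235.239.0.0/20 -> H5 at depth 20
  add 50.0.0.0/8 -> H2 at depth 8
  Q 50.235.3.65: descend 00110010111010110 ; hops seen [H2,H3] ; pick H3
  add 235.239.12.128/26 -> H3 at depth 26
  Q 32.59.240.190: descend 001 ; hops seen [∅] ; pick no-route
  add 181.96.0.0/11 -> H3 at depth 11
  add 182.115.214.34/32 -> H0 at depth 32
  Q 181.110.188.1: descend 101101010110111010111100 ; hops seen [H2,H3,H6,H4,H4] ; pick H4
  Q 181.110.179.216: descend 10110101011011101011 ; hops seen [H2,H3,H6,H4] ; pick H4
  Q 181.110.0.1: descend 1011010101101110 ; hops seen [H2,H3,H6] ; pick H6
  add 181.0.0.0/8 -> H5 at depth 8
  add 0.0.0.0/0 -> H6 at depth 0
  add 0.0.0.0/0 -> H0 at depth 0

== LOOKUPS ==
["H5","H4","H5","H3","H3","no-route","H4","H4","H6"]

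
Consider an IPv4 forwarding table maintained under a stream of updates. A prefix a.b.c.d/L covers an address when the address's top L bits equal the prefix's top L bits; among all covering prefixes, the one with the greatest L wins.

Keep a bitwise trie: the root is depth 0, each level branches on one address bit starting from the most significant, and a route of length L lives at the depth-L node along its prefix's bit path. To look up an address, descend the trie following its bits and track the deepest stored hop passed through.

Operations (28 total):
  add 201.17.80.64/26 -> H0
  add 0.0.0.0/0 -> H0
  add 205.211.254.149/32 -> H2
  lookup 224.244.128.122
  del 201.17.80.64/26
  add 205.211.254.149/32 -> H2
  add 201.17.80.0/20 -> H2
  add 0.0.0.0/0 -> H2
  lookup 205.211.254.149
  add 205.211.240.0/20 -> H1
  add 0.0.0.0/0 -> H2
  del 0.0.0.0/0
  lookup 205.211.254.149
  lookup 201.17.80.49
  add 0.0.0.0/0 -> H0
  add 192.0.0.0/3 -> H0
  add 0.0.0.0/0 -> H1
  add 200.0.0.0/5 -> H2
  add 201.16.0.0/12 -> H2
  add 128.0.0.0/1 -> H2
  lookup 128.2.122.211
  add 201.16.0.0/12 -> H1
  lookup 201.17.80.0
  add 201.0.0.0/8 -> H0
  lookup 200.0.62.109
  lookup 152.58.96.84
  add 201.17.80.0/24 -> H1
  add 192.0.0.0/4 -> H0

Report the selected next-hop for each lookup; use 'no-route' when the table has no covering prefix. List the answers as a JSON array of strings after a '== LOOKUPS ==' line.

Apply in order:
  + 201.17.80.64/26 (H0) depth=26
  + 0.0.0.0/0 (H0) depth=0
  + 205.211.254.149/32 (H2) depth=32
  lookup 224.244.128.122: bits 11 walk d0:H0→d1:-→d2:- -> H0
  - 201.17.80.64/26 clear@26
  + 205.211.254.149/32 (H2) depth=32
  + 201.17.80.0/20 (H2) depth=20
  + 0.0.0.0/0 (H2) depth=0
  lookup 205.211.254.149: bits 11001101110100111111111010010101 walk d0:H2→d1:-→d2:-→d3:-→d4:-→d5:-→d6:-→d7:-→d8:-→d9:-→d10:-→d11:-→d12:-→d13:-→d14:-→d15:-→d16:-→d17:-→d18:-→d19:-→d20:-→d21:-→d22:-→d23:-→d24:-→d25:-→d26:-→d27:-→d28:-→d29:-→d30:-→d31:-→d32:H2 -> H2
  + 205.211.240.0/20 (H1) depth=20
  + 0.0.0.0/0 (H2) depth=0
  - 0.0.0.0/0 clear@0
  lookup 205.211.254.149: bits 11001101110100111111111010010101 walk d0:-→d1:-→d2:-→d3:-→d4:-→d5:-→d6:-→d7:-→d8:-→d9:-→d10:-→d11:-→d12:-→d13:-→d14:-→d15:-→d16:-→d17:-→d18:-→d19:-→d20:H1→d21:-→d22:-→d23:-→d24:-→d25:-→d26:-→d27:-→d28:-→d29:-→d30:-→d31:-→d32:H2 -> H2
  lookup 201.17.80.49: bits 1100100100010001010100000 walk d0:-→d1:-→d2:-→d3:-→d4:-→d5:-→d6:-→d7:-→d8:-→d9:-→d10:-→d11:-→d12:-→d13:-→d14:-→d15:-→d16:-→d17:-→d18:-→d19:-→d20:H2→d21:-→d22:-→d23:-→d24:-→d25:- -> H2
  + 0.0.0.0/0 (H0) depth=0
  + 192.0.0.0/3 (H0) depth=3
  + 0.0.0.0/0 (H1) depth=0
  + 200.0.0.0/5 (H2) depth=5
  + 201.16.0.0/12 (H2) depth=12
  + 128.0.0.0/1 (H2) depth=1
  lookup 128.2.122.211: bits 1 walk d0:H1→d1:H2 -> H2
  + 201.16.0.0/12 (H1) depth=12
  lookup 201.17.80.0: bits 1100100100010001010100000 walk d0:H1→d1:H2→d2:-→d3:H0→d4:-→d5:H2→d6:-→d7:-→d8:-→d9:-→d10:-→d11:-→d12:H1→d13:-→d14:-→d15:-→d16:-→d17:-→d18:-→d19:-→d20:H2→d21:-→d22:-→d23:-→d24:-→d25:- -> H2
  + 201.0.0.0/8 (H0) depth=8
  lookup 200.0.62.109: bits 1100100 walk d0:H1→d1:H2→d2:-→d3:H0→d4:-→d5:H2→d6:-→d7:- -> H2
  lookup 152.58.96.84: bits 1 walk d0:H1→d1:H2 -> H2
  + 201.17.80.0/24 (H1) depth=24
  + 192.0.0.0/4 (H0) depth=4

== LOOKUPS ==
["H0","H2","H2","H2","H2","H2","H2","H2"]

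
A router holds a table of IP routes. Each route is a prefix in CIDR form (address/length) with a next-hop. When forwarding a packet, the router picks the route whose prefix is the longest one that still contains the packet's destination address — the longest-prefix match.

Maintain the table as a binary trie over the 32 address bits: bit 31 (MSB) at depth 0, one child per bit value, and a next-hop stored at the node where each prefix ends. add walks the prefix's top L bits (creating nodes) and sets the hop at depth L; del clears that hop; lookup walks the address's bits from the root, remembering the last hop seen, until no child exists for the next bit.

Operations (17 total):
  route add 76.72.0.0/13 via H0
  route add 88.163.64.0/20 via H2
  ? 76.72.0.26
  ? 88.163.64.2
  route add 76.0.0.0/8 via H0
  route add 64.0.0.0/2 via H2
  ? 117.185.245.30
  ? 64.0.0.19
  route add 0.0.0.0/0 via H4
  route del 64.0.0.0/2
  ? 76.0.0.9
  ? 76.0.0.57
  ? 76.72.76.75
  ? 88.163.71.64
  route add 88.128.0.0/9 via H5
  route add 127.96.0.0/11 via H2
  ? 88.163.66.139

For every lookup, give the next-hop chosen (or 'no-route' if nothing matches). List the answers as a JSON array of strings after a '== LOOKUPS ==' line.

Trace:
  + 76.72.0.0/13 (H0) depth=13
  + 88.163.64.0/20 (H2) depth=20
  lookup 76.72.0.26: bits 0100110001001 walk d0:-→d1:-→d2:-→d3:-→d4:-→d5:-→d6:-→d7:-→d8:-→d9:-→d10:-→d11:-→d12:-→d13:H0 -> H0
  lookup 88.163.64.2: bits 01011000101000110100 walk d0:-→d1:-→d2:-→d3:-→d4:-→d5:-→d6:-→d7:-→d8:-→d9:-→d10:-→d11:-→d12:-→d13:-→d14:-→d15:-→d16:-→d17:-→d18:-→d19:-→d20:H2 -> H2
  + 76.0.0.0/8 (H0) depth=8
  + 64.0.0.0/2 (H2) depth=2
  lookup 117.185.245.30: bits 01 walk d0:-→d1:-→d2:H2 -> H2
  lookup 64.0.0.19: bits 0100 walk d0:-→d1:-→d2:H2→d3:-→d4:- -> H2
  + 0.0.0.0/0 (H4) depth=0
  del 64.0.0.0/2 (clear depth 2)
  lookup 76.0.0.9: bits 010011000 walk d0:H4→d1:-→d2:-→d3:-→d4:-→d5:-→d6:-→d7:-→d8:H0→d9:- -> H0
  lookup 76.0.0.57: bits 010011000 walk d0:H4→d1:-→d2:-→d3:-→d4:-→d5:-→d6:-→d7:-→d8:H0→d9:- -> H0
  lookup 76.72.76.75: bits 0100110001001 walk d0:H4→d1:-→d2:-→d3:-→d4:-→d5:-→d6:-→d7:-→d8:H0→d9:-→d10:-→d11:-→d12:-→d13:H0 -> H0
  lookup 88.163.71.64: bits 01011000101000110100 walk d0:H4→d1:-→d2:-→d3:-→d4:-→d5:-→d6:-→d7:-→d8:-→d9:-→d10:-→d11:-→d12:-→d13:-→d14:-→d15:-→d16:-→d17:-→d18:-→d19:-→d20:H2 -> H2
  + 88.128.0.0/9 (H5) depth=9
  + 127.96.0.0/11 (H2) depth=11
  lookup 88.163.66.139: bits 01011000101000110100 walk d0:H4→d1:-→d2:-→d3:-→d4:-→d5:-→d6:-→d7:-→d8:-→d9:H5→d10:-→d11:-→d12:-→d13:-→d14:-→d15:-→d16:-→d17:-→d18:-→d19:-→d20:H2 -> H2

== LOOKUPS ==
["H0","H2","H2","H2","H0","H0","H0","H2","H2"]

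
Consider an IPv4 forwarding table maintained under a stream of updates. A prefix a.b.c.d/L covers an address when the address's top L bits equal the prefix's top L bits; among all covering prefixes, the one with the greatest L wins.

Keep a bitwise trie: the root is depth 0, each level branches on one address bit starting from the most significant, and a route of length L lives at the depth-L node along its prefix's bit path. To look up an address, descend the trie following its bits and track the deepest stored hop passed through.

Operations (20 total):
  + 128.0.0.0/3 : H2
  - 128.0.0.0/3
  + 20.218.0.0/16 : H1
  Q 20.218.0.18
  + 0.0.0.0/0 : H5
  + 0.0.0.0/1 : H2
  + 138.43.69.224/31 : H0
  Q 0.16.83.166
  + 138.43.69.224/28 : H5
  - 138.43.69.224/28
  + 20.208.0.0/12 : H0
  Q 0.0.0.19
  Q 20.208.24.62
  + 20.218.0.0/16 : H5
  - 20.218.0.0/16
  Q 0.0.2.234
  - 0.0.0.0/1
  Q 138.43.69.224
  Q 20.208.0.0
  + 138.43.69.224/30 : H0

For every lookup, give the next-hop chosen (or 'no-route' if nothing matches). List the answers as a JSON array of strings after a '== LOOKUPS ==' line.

Process each operation:
  add 128.0.0.0/3 -> H2 at depth 3
  del 128.0.0.0/3 (clear depth 3)
  add 20.218.0.0/16 -> H1 at depth 16
  lookup 20.218.0.18: bits 0001010011011010 walk d0:-→d1:-→d2:-→d3:-→d4:-→d5:-→d6:-→d7:-→d8:-→d9:-→d10:-→d11:-→d12:-→d13:-→d14:-→d15:-→d16:H1 -> H1
  add 0.0.0.0/0 -> H5 at depth 0
  add 0.0.0.0/1 -> H2 at depth 1
  add 138.43.69.224/31 -> H0 at depth 31
  lookup 0.16.83.166: bits 000 walk d0:H5→d1:H2→d2:-→d3:- -> H2
  add 138.43.69.224/28 -> H5 at depth 28
  del 138.43.69.224/28 (clear depth 28)
  add 20.208.0.0/12 -> H0 at depth 12
  lookup 0.0.0.19: bits 000 walk d0:H5→d1:H2→d2:-→d3:- -> H2
  lookup 20.208.24.62: bits 000101001101 walk d0:H5→d1:H2→d2:-→d3:-→d4:-→d5:-→d6:-→d7:-→d8:-→d9:-→d10:-→d11:-→d12:H0 -> H0
  add 20.218.0.0/16 -> H5 at depth 16
  del 20.218.0.0/16 (clear depth 16)
  lookup 0.0.2.234: bits 000 walk d0:H5→d1:H2→d2:-→d3:- -> H2
  del 0.0.0.0/1 (clear depth 1)
  lookup 138.43.69.224: bits 1000101000101011010001011110000 walk d0:H5→d1:-→d2:-→d3:-→d4:-→d5:-→d6:-→d7:-→d8:-→d9:-→d10:-→d11:-→d12:-→d13:-→d14:-→d15:-→d16:-→d17:-→d18:-→d19:-→d20:-→d21:-→d22:-→d23:-→d24:-→d25:-→d26:-→d27:-→d28:-→d29:-→d30:-→d31:H0 -> H0
  lookup 20.208.0.0: bits 000101001101 walk d0:H5→d1:-→d2:-→d3:-→d4:-→d5:-→d6:-→d7:-→d8:-→d9:-→d10:-→d11:-→d12:H0 -> H0
  add 138.43.69.224/30 -> H0 at depth 30

== LOOKUPS ==
["H1","H2","H2","H0","H2","H0","H0"]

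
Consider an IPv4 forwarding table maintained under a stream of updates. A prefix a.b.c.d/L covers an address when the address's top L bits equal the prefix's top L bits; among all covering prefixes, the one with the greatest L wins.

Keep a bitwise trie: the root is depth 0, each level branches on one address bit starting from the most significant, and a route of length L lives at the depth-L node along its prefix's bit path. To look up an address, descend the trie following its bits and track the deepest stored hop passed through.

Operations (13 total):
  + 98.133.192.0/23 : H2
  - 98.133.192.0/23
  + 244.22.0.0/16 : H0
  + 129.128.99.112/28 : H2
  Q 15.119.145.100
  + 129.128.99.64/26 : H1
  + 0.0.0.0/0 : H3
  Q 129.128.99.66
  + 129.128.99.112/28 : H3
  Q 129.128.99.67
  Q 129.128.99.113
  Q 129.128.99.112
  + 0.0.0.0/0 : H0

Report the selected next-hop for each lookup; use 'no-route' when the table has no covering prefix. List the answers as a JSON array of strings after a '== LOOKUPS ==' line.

Apply in order:
  add 98.133.192.0/23 -> H2 at depth 23
  - 98.133.192.0/23 clear@23
  add 244.22.0.0/16 -> H0 at depth 16
  add 129.128.99.112/28 -> H2 at depth 28
  lookup 15.119.145.100: bits 0 walk d0:-→d1:- -> no-route
  add 129.128.99.64/26 -> H1 at depth 26
  add 0.0.0.0/0 -> H3 at depth 0
  lookup 129.128.99.66: bits 10000001100000000110001101 walk d0:H3→d1:-→d2:-→d3:-→d4:-→d5:-→d6:-→d7:-→d8:-→d9:-→d10:-→d11:-→d12:-→d13:-→d14:-→d15:-→d16:-→d17:-→d18:-→d19:-→d20:-→d21:-→d22:-→d23:-→d24:-→d25:-→d26:H1 -> H1
  add 129.128.99.112/28 -> H3 at depth 28
  lookup 129.128.99.67: bits 10000001100000000110001101 walk d0:H3→d1:-→d2:-→d3:-→d4:-→d5:-→d6:-→d7:-→d8:-→d9:-→d10:-→d11:-→d12:-→d13:-→d14:-→d15:-→d16:-→d17:-→d18:-→d19:-→d20:-→d21:-→d22:-→d23:-→d24:-→d25:-→d26:H1 -> H1
  lookup 129.128.99.113: bits 1000000110000000011000110111 walk d0:H3→d1:-→d2:-→d3:-→d4:-→d5:-→d6:-→d7:-→d8:-→d9:-→d10:-→d11:-→d12:-→d13:-→d14:-→d15:-→d16:-→d17:-→d18:-→d19:-→d20:-→d21:-→d22:-→d23:-→d24:-→d25:-→d26:H1→d27:-→d28:H3 -> H3
  lookup 129.128.99.112: bits 1000000110000000011000110111 walk d0:H3→d1:-→d2:-→d3:-→d4:-→d5:-→d6:-→d7:-→d8:-→d9:-→d10:-→d11:-→d12:-→d13:-→d14:-→d15:-→d16:-→d17:-→d18:-→d19:-→d20:-→d21:-→d22:-→d23:-→d24:-→d25:-→d26:H1→d27:-→d28:H3 -> H3
  add 0.0.0.0/0 -> H0 at depth 0

== LOOKUPS ==
["no-route","H1","H1","H3","H3"]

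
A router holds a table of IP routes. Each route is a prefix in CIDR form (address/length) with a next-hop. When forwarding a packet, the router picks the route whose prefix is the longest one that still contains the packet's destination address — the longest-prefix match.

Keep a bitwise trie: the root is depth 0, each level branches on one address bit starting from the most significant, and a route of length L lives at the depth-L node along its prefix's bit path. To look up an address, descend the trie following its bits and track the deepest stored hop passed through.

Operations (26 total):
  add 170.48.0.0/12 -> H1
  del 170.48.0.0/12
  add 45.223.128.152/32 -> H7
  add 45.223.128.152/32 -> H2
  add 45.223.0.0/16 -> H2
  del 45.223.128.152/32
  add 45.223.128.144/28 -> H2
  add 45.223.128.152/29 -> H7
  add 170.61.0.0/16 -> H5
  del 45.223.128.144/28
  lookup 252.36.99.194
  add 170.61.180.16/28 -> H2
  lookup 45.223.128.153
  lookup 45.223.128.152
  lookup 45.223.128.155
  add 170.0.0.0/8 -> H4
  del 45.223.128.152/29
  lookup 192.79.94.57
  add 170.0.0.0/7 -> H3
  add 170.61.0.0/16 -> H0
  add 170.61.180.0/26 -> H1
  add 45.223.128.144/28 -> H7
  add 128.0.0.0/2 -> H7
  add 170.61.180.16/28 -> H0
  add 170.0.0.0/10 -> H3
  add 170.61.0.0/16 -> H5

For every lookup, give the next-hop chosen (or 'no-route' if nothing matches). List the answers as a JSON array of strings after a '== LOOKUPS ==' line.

Apply in order:
  + 170.48.0.0/12 (H1) depth=12
  del 170.48.0.0/12 (clear depth 12)
  + 45.223.128.152/32 (H7) depth=32
  + 45.223.128.152/32 (H2) depth=32
  + 45.223.0.0/16 (H2) depth=16
  del 45.223.128.152/32 (clear depth 32)
  + 45.223.128.144/28 (H2) depth=28
  + 45.223.128.152/29 (H7) depth=29
  + 170.61.0.0/16 (H5) depth=16
  del 45.223.128.144/28 (clear depth 28)
  lookup 252.36.99.194: bits 1 walk d0:-→d1:- -> no-route
  + 170.61.180.16/28 (H2) depth=28
  lookup 45.223.128.153: bits 0010110111011111100000001001100 walk d0:-→d1:-→d2:-→d3:-→d4:-→d5:-→d6:-→d7:-→d8:-→d9:-→d10:-→d11:-→d12:-→d13:-→d14:-→d15:-→d16:H2→d17:-→d18:-→d19:-→d20:-→d21:-→d22:-→d23:-→d24:-→d25:-→d26:-→d27:-→d28:-→d29:H7→d30:-→d31:- -> H7
  lookup 45.223.128.152: bits 00101101110111111000000010011000 walk d0:-→d1:-→d2:-→d3:-→d4:-→d5:-→d6:-→d7:-→d8:-→d9:-→d10:-→d11:-→d12:-→d13:-→d14:-→d15:-→d16:H2→d17:-→d18:-→d19:-→d20:-→d21:-→d22:-→d23:-→d24:-→d25:-→d26:-→d27:-→d28:-→d29:H7→d30:-→d31:-→d32:- -> H7
  lookup 45.223.128.155: bits 001011011101111110000000100110 walk d0:-→d1:-→d2:-→d3:-→d4:-→d5:-→d6:-→d7:-→d8:-→d9:-→d10:-→d11:-→d12:-→d13:-→d14:-→d15:-→d16:H2→d17:-→d18:-→d19:-→d20:-→d21:-→d22:-→d23:-→d24:-→d25:-→d26:-→d27:-→d28:-→d29:H7→d30:- -> H7
  + 170.0.0.0/8 (H4) depth=8
  del 45.223.128.152/29 (clear depth 29)
  lookup 192.79.94.57: bits 1 walk d0:-→d1:- -> no-route
  + 170.0.0.0/7 (H3) depth=7
  + 170.61.0.0/16 (H0) depth=16
  + 170.61.180.0/26 (H1) depth=26
  + 45.223.128.144/28 (H7) depth=28
  + 128.0.0.0/2 (H7) depth=2
  + 170.61.180.16/28 (H0) depth=28
  + 170.0.0.0/10 (H3) depth=10
  + 170.61.0.0/16 (H5) depth=16

== LOOKUPS ==
["no-route","H7","H7","H7","no-route"]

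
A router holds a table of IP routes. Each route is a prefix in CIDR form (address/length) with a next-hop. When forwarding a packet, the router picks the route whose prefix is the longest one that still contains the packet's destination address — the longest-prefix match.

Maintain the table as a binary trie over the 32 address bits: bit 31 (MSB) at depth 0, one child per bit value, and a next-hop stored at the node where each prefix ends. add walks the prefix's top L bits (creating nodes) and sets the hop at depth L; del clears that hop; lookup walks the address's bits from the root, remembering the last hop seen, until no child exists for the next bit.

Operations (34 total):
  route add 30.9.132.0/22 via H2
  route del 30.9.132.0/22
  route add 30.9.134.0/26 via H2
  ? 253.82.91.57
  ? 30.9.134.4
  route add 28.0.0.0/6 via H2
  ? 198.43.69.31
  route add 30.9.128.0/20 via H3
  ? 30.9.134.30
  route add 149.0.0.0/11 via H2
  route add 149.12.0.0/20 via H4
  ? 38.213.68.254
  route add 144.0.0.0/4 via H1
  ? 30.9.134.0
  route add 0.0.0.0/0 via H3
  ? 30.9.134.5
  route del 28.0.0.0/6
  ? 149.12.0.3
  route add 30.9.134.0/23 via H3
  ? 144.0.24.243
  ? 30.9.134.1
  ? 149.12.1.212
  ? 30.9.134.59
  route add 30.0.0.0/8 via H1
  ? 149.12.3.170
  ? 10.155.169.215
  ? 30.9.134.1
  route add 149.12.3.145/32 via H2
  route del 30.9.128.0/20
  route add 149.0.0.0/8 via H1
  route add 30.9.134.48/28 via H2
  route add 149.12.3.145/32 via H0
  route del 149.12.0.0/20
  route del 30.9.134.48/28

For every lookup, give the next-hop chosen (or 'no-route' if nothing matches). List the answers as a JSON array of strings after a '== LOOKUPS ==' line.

Process each operation:
  + 30.9.132.0/22 (H2) depth=22
  - 30.9.132.0/22 clear@22
  + 30.9.134.0/26 (H2) depth=26
  ? 253.82.91.57  path d0:-  best=no-route
  ? 30.9.134.4  path d0:-→d1:-→d2:-→d3:-→d4:-→d5:-→d6:-→d7:-→d8:-→d9:-→d10:-→d11:-→d12:-→d13:-→d14:-→d15:-→d16:-→d17:-→d18:-→d19:-→d20:-→d21:-→d22:-→d23:-→d24:-→d25:-→d26:H2  best=H2
  + 28.0.0.0/6 (H2) depth=6
  ? 198.43.69.31  path d0:-  best=no-route
  + 30.9.128.0/20 (H3) depth=20
  ? 30.9.134.30  path d0:-→d1:-→d2:-→d3:-→d4:-→d5:-→d6:H2→d7:-→d8:-→d9:-→d10:-→d11:-→d12:-→d13:-→d14:-→d15:-→d16:-→d17:-→d18:-→d19:-→d20:H3→d21:-→d22:-→d23:-→d24:-→d25:-→d26:H2  best=H2
  + 149.0.0.0/11 (H2) depth=11
  + 149.12.0.0/20 (H4) depth=20
  ? 38.213.68.254  path d0:-→d1:-→d2:-  best=no-route
  + 144.0.0.0/4 (H1) depth=4
  ? 30.9.134.0  path d0:-→d1:-→d2:-→d3:-→d4:-→d5:-→d6:H2→d7:-→d8:-→d9:-→d10:-→d11:-→d12:-→d13:-→d14:-→d15:-→d16:-→d17:-→d18:-→d19:-→d20:H3→d21:-→d22:-→d23:-→d24:-→d25:-→d26:H2  best=H2
  + 0.0.0.0/0 (H3) depth=0
  ? 30.9.134.5  path d0:H3→d1:-→d2:-→d3:-→d4:-→d5:-→d6:H2→d7:-→d8:-→d9:-→d10:-→d11:-→d12:-→d13:-→d14:-→d15:-→d16:-→d17:-→d18:-→d19:-→d20:H3→d21:-→d22:-→d23:-→d24:-→d25:-→d26:H2  best=H2
  - 28.0.0.0/6 clear@6
  ? 149.12.0.3  path d0:H3→d1:-→d2:-→d3:-→d4:H1→d5:-→d6:-→d7:-→d8:-→d9:-→d10:-→d11:H2→d12:-→d13:-→d14:-→d15:-→d16:-→d17:-→d18:-→d19:-→d20:H4  best=H4
  + 30.9.134.0/23 (H3) depth=23
  ? 144.0.24.243  path d0:H3→d1:-→d2:-→d3:-→d4:H1→d5:-  best=H1
  ? 30.9.134.1  path d0:H3→d1:-→d2:-→d3:-→d4:-→d5:-→d6:-→d7:-→d8:-→d9:-→d10:-→d11:-→d12:-→d13:-→d14:-→d15:-→d16:-→d17:-→d18:-→d19:-→d20:H3→d21:-→d22:-→d23:H3→d24:-→d25:-→d26:H2  best=H2
  ? 149.12.1.212  path d0:H3→d1:-→d2:-→d3:-→d4:H1→d5:-→d6:-→d7:-→d8:-→d9:-→d10:-→d11:H2→d12:-→d13:-→d14:-→d15:-→d16:-→d17:-→d18:-→d19:-→d20:H4  best=H4
  ? 30.9.134.59  path d0:H3→d1:-→d2:-→d3:-→d4:-→d5:-→d6:-→d7:-→d8:-→d9:-→d10:-→d11:-→d12:-→d13:-→d14:-→d15:-→d16:-→d17:-→d18:-→d19:-→d20:H3→d21:-→d22:-→d23:H3→d24:-→d25:-→d26:H2  best=H2
  + 30.0.0.0/8 (H1) depth=8
  ? 149.12.3.170  path d0:H3→d1:-→d2:-→d3:-→d4:H1→d5:-→d6:-→d7:-→d8:-→d9:-→d10:-→d11:H2→d12:-→d13:-→d14:-→d15:-→d16:-→d17:-→d18:-→d19:-→d20:H4  best=H4
  ? 10.155.169.215  path d0:H3→d1:-→d2:-→d3:-  best=H3
  ? 30.9.134.1  path d0:H3→d1:-→d2:-→d3:-→d4:-→d5:-→d6:-→d7:-→d8:H1→d9:-→d10:-→d11:-→d12:-→d13:-→d14:-→d15:-→d16:-→d17:-→d18:-→d19:-→d20:H3→d21:-→d22:-→d23:H3→d24:-→d25:-→d26:H2  best=H2
  + 149.12.3.145/32 (H2) depth=32
  - 30.9.128.0/20 clear@20
  + 149.0.0.0/8 (H1) depth=8
  + 30.9.134.48/28 (H2) depth=28
  + 149.12.3.145/32 (H0) depth=32
  - 149.12.0.0/20 clear@20
  - 30.9.134.48/28 clear@28

== LOOKUPS ==
["no-route","H2","no-route","H2","no-route","H2","H2","H4","H1","H2","H4","H2","H4","H3","H2"]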